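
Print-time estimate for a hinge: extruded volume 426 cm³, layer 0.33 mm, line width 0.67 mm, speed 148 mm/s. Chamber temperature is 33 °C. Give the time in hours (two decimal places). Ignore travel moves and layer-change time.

Bead cross-section: 0.33 × 0.67 → 0.2211 mm².
Toolpath length = 426 cm³ / 0.2211 mm² = 426000 / 0.2211 = 1926730 mm.
Time extruding = 1926730 / 148 = 13018.4 s.
13018.4 s = 3.62 hours.

3.62 hours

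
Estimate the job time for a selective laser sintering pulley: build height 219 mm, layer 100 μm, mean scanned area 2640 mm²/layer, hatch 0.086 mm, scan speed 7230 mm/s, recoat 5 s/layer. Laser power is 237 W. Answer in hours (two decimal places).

Layer count = ceil(219 / 0.1) = 2190.
Scan path per layer: 2640 / 0.086 → 30697.7 mm.
Per-layer scan time: 30697.7 / 7230 → 4.2459 s.
Per-layer time = 4.2459 + 5 = 9.2459 s.
Total: 2190 × 9.2459 s = 20248.521 s → 5.62 hours.

5.62 hours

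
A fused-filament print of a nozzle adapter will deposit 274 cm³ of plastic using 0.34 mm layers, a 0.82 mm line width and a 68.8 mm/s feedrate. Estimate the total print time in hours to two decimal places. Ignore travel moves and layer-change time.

3.97 hours

Extrusion cross-section = 0.34 × 0.82 = 0.2788 mm².
Total extruded path = 274000/0.2788 = 982783.4 mm.
Time extruding = 982783.4 / 68.8 = 14284.6 s.
In the requested units: 14284.6 s = 3.97 hours.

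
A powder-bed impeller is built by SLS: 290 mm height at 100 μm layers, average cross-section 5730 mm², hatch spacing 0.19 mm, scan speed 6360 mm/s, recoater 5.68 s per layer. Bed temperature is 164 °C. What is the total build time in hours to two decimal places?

8.40 hours

Layer count = ceil(290 / 0.1) = 2900.
Scan path per layer: 5730 / 0.19 → 30157.9 mm.
Scan time per layer: 30157.9 / 6360 → 4.7418 s.
Time per layer = 4.7418 + 5.68, so 10.4218 s.
2900 layers × 10.4218 s/layer = 30223.22 s, i.e. 8.40 hours.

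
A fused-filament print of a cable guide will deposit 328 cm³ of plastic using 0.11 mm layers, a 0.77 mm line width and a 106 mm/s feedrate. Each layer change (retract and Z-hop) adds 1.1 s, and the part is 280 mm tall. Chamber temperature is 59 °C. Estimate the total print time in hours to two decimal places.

10.93 hours

Line area = 0.11 × 0.77 = 0.0847 mm².
Path length: 328000 mm³ / 0.0847 mm² → 3872491.1 mm.
Print-move time = 3872491.1 / 106, so 36532.9 s.
Number of layers: 280 / 0.11 → 2546 (rounded up).
Non-print overhead = 2546 × 1.1 = 2800.6 s.
Total = 36532.9 + 2800.6 = 39333.5 s = 10.93 hours.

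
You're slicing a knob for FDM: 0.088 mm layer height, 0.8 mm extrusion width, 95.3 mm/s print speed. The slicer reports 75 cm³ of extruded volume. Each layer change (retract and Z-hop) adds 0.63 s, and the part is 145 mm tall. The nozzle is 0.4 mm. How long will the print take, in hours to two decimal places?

Extrusion cross-section = 0.088 × 0.8 = 0.0704 mm².
Total extruded path = 75000/0.0704 = 1065340.9 mm.
Print-move time: 1065340.9 / 95.3 → 11178.8 s.
Number of layers: 145 / 0.088 → 1648 (rounded up).
Layer-change overhead = 1648 × 0.63 = 1038.24 s.
Total = 11178.8 + 1038.24 = 12217.04 s = 3.39 hours.

3.39 hours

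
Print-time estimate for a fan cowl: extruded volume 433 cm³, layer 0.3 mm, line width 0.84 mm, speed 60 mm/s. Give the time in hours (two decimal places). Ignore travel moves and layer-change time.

Extrusion cross-section = 0.3 × 0.84 = 0.252 mm².
Toolpath length = 433 cm³ / 0.252 mm² = 433000 / 0.252 = 1718254 mm.
Print-move time: 1718254 / 60 → 28637.6 s.
That's 28637.6 s → 7.95 hours.

7.95 hours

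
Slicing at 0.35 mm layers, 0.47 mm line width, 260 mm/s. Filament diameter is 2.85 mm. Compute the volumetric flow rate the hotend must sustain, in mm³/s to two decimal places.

42.77

Extrusion cross-section = 0.35 × 0.47, so 0.1645 mm².
Q = v·A = 260 × 0.1645 = 42.77 mm³/s.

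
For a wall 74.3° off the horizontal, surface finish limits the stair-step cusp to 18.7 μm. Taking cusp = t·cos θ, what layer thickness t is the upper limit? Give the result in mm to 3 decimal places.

cos(74.3°) = 0.2706; t_max = 0.0187/0.2706 = 0.069 mm.

0.069 mm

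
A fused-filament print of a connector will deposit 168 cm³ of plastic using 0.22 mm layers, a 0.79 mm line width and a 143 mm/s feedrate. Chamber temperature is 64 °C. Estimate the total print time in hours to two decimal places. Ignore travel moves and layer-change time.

1.88 hours

Bead cross-section = 0.22 × 0.79, so 0.1738 mm².
Path length: 168000 mm³ / 0.1738 mm² → 966628.3 mm.
Extrusion time = 966628.3 / 143, so 6759.6 s.
6759.6 s = 1.88 hours.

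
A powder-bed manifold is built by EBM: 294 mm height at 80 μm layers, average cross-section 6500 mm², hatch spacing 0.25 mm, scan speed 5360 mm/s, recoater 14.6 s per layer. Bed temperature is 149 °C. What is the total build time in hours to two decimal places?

Layers = ⌈294/0.08⌉ = 3675.
Hatch length per layer: 6500 / 0.25 → 26000 mm.
Scan time per layer = 26000 / 5360, so 4.8507 s.
Per-layer time = 4.8507 + 14.6 = 19.4507 s.
Total: 3675 × 19.4507 s = 71481.3225 s → 19.86 hours.

19.86 hours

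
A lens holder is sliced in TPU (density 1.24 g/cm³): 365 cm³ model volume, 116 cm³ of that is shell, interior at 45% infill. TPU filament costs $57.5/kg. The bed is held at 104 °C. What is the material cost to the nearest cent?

$16.26

Volume inside the shell = 365 − 116, so 249 cm³.
Infill volume = 0.45 × 249, so 112.05 cm³.
Total printed volume: 116 + 112.05 → 228.05 cm³.
Mass = 228.05 × 1.24 = 282.782 g.
At $57.5/kg: 282.782/1000 × 57.5 = $16.26.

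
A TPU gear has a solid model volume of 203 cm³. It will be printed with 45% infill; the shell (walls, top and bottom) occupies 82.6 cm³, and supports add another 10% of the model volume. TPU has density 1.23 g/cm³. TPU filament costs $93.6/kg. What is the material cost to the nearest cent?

$18.08

Infill region = 203 − 82.6 = 120.4 cm³.
Infill volume = 0.45 × 120.4, so 54.18 cm³.
Support = 0.10 × 203, so 20.3 cm³.
Total extruded = 82.6 + 54.18 + 20.3, so 157.08 cm³.
Mass = 157.08 × 1.23 = 193.2084 g.
At $93.6/kg: 193.2084/1000 × 93.6 = $18.08.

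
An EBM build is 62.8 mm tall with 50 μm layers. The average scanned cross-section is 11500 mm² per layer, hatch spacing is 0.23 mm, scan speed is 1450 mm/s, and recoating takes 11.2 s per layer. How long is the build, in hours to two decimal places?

15.94 hours

Layer count = ceil(62.8 / 0.05) = 1256.
Per-layer scan distance: 11500 / 0.23 → 50000 mm.
Beam time per layer = 50000 / 1450, so 34.4828 s.
Layer cycle = 34.4828 + 11.2, so 45.6828 s.
Build time = 1256 × 45.6828 = 57377.5968 s = 15.94 hours.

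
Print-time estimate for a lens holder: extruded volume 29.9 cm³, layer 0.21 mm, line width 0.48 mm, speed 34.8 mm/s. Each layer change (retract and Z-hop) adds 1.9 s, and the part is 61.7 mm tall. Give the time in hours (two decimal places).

2.52 hours

Line area = 0.21 × 0.48 = 0.1008 mm².
Path length: 29900 mm³ / 0.1008 mm² → 296627 mm.
Extrusion time: 296627 / 34.8 → 8523.8 s.
Layer count = ceil(61.7 / 0.21) = 294.
Layer-change overhead = 294 × 1.9, so 558.6 s.
Total = 8523.8 + 558.6 = 9082.4 s = 2.52 hours.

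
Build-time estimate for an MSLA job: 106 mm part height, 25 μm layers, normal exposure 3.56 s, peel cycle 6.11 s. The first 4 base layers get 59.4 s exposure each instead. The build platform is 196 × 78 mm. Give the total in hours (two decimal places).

Layers = ⌈106/0.025⌉ = 4240.
Bottom layers = 4 × (59.4 + 6.11) = 262.04 s.
Remaining layers = 4236 × (3.56 + 6.11) = 40962.12 s.
Total = 262.04 + 40962.12 = 41224.16 s = 11.45 hours.

11.45 hours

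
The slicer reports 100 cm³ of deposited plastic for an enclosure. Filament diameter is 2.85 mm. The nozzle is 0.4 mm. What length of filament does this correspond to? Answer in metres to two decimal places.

A = π r² = π × 1.425² = 6.3794 mm².
L = 100000 mm³ / 6.3794 mm² = 15675.46 mm, i.e. 15.68 m.

15.68 m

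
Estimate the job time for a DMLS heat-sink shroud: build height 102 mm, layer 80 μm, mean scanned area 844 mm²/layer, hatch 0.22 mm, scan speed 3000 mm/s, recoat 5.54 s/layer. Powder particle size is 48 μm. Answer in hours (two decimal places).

2.41 hours

Layers = ⌈102/0.08⌉ = 1275.
Scan path per layer = 844 / 0.22, so 3836.4 mm.
Scan time per layer = 3836.4 / 3000 = 1.2788 s.
Per-layer time = 1.2788 + 5.54, so 6.8188 s.
1275 layers × 6.8188 s/layer = 8693.97 s, i.e. 2.41 hours.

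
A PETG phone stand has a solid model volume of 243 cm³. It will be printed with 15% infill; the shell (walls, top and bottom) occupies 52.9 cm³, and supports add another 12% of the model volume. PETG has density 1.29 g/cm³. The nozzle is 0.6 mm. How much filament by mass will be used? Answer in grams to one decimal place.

Volume inside the shell = 243 − 52.9, so 190.1 cm³.
Infill deposited: 0.15 × 190.1 → 28.515 cm³.
Support = 0.12 × 243 = 29.16 cm³.
Deposited volume: 52.9 + 28.515 + 29.16 → 110.575 cm³.
Mass = 110.575 × 1.29, so 142.64175 g.

142.6 g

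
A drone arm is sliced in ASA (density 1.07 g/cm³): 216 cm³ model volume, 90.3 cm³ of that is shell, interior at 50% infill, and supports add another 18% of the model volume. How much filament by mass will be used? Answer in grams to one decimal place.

205.5 g

Infill region: 216 − 90.3 → 125.7 cm³.
Deposited infill: 0.50 × 125.7 → 62.85 cm³.
Support: 0.18 × 216 → 38.88 cm³.
Deposited volume = 90.3 + 62.85 + 38.88, so 192.03 cm³.
Mass = 192.03 × 1.07, so 205.4721 g.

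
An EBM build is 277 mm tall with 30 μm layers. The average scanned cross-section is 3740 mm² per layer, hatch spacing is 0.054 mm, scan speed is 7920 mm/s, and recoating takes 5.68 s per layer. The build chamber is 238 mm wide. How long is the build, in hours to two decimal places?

37.00 hours

Number of layers: 277 / 0.03 → 9234 (rounded up).
Scan path per layer: 3740 / 0.054 → 69259.3 mm.
Scan time per layer = 69259.3 / 7920 = 8.7449 s.
Time per layer = 8.7449 + 5.68 = 14.4249 s.
9234 layers × 14.4249 s/layer = 133199.5266 s, i.e. 37.00 hours.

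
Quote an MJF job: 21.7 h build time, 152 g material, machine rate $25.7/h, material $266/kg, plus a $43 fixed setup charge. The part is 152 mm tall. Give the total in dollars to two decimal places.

$641.12

Time charge: 25.7 × 21.7 → $557.69.
Feedstock cost = 266 × 152/1000 = $40.432.
Adding setup: 557.69 + 40.432 + 43 → 641.122 ≈ $641.12.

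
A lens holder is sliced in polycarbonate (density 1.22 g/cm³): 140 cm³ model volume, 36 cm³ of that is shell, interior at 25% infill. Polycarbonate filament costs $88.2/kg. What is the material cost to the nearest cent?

$6.67

Interior volume: 140 − 36 → 104 cm³.
Infill deposited = 0.25 × 104, so 26 cm³.
Deposited volume = 36 + 26, so 62 cm³.
Mass = 62 × 1.22, so 75.64 g.
Cost = 75.64 g / 1000 × $88.2/kg = $6.67.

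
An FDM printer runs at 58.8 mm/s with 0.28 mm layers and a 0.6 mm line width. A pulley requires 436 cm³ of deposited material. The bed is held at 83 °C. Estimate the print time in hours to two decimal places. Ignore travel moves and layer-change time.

12.26 hours

Bead cross-section = 0.28 × 0.6 = 0.168 mm².
Toolpath length = 436 cm³ / 0.168 mm² = 436000 / 0.168 = 2595238.1 mm.
Print-move time: 2595238.1 / 58.8 → 44136.7 s.
In the requested units: 44136.7 s = 12.26 hours.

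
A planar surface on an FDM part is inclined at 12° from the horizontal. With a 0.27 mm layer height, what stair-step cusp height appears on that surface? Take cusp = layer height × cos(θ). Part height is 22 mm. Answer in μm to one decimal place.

Cusp = layer height × cos(12°) = 0.27 × 0.9781 = 0.264087 mm = 264.1 μm.

264.1 μm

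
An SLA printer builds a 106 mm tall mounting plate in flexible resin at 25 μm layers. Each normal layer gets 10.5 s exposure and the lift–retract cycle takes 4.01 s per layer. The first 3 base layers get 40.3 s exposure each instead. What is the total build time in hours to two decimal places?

Number of layers: 106 / 0.025 → 4240 (rounded up).
Bottom layers = 3 × (40.3 + 4.01), so 132.93 s.
Normal layers: 4237 × (10.5 + 4.01) → 61478.87 s.
Sum: 132.93 + 61478.87 = 61611.8 s → 17.11 hours.

17.11 hours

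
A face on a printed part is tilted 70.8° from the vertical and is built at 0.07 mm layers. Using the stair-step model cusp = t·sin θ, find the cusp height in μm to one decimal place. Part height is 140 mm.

66.1 μm

Cusp = layer height × sin(70.8°) = 0.07 × 0.9444 = 0.066108 mm = 66.1 μm.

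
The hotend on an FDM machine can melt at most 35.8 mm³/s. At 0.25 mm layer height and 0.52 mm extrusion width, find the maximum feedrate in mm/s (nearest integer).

275 mm/s

A: 0.25 × 0.52 → 0.13 mm².
Max speed = 35.8 / 0.13 = 275.38 ≈ 275 mm/s.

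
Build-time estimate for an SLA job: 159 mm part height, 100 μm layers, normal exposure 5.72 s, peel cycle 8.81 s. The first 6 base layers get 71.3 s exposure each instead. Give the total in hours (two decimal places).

Layers = ⌈159/0.1⌉ = 1590.
Base layers = 6 × (71.3 + 8.81) = 480.66 s.
Regular layers = 1584 × (5.72 + 8.81) = 23015.52 s.
Sum: 480.66 + 23015.52 = 23496.18 s → 6.53 hours.

6.53 hours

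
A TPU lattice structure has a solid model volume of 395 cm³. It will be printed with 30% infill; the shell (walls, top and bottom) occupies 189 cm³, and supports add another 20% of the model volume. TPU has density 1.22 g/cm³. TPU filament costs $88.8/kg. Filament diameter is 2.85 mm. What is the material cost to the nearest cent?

Infill region: 395 − 189 → 206 cm³.
Deposited infill = 0.30 × 206, so 61.8 cm³.
Support: 0.20 × 395 → 79 cm³.
Deposited volume = 189 + 61.8 + 79, so 329.8 cm³.
Mass: 329.8 × 1.22 → 402.356 g.
Cost = 402.356 g / 1000 × $88.8/kg = $35.73.

$35.73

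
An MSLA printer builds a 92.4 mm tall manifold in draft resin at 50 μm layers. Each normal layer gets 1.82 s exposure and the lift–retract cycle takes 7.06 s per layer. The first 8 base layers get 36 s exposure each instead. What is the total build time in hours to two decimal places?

4.63 hours

Layers = ⌈92.4/0.05⌉ = 1848.
Base layers = 8 × (36 + 7.06) = 344.48 s.
Remaining layers: 1840 × (1.82 + 7.06) → 16339.2 s.
Sum: 344.48 + 16339.2 = 16683.68 s → 4.63 hours.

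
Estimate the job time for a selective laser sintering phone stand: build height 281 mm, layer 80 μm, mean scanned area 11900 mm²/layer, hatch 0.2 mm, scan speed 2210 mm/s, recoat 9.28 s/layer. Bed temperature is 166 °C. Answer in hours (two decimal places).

35.33 hours

Layers = ⌈281/0.08⌉ = 3513.
Scan path per layer = 11900 / 0.2, so 59500 mm.
Scan time per layer = 59500 / 2210 = 26.9231 s.
Layer cycle = 26.9231 + 9.28 = 36.2031 s.
Build time = 3513 × 36.2031 = 127181.4903 s = 35.33 hours.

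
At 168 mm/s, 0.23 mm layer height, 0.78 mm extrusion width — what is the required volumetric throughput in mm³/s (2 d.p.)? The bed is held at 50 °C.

Bead cross-section = 0.23 × 0.78 = 0.1794 mm².
Volumetric flow = 168 × 0.1794 = 30.14 mm³/s.

30.14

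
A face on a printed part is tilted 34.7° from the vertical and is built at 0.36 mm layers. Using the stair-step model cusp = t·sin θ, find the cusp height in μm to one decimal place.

204.9 μm

h_c = t·sin θ = 0.36 × 0.5693 = 0.204948 mm (204.9 μm).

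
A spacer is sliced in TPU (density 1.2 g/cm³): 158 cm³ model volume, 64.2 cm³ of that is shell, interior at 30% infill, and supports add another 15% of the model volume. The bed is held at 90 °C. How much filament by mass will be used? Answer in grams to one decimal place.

Volume inside the shell = 158 − 64.2, so 93.8 cm³.
Deposited infill = 0.30 × 93.8, so 28.14 cm³.
Support: 0.15 × 158 → 23.7 cm³.
Deposited volume = 64.2 + 28.14 + 23.7 = 116.04 cm³.
Mass = 116.04 × 1.2 = 139.248 g.

139.2 g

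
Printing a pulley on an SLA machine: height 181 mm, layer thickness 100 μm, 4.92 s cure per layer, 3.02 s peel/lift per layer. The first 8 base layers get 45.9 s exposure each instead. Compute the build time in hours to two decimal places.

4.08 hours

Layers = ⌈181/0.1⌉ = 1810.
Base layers: 8 × (45.9 + 3.02) → 391.36 s.
Normal layers: 1802 × (4.92 + 3.02) → 14307.88 s.
Sum: 391.36 + 14307.88 = 14699.24 s → 4.08 hours.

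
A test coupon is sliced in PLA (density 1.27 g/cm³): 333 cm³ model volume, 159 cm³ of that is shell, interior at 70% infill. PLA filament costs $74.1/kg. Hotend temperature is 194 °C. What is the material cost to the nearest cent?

Volume inside the shell = 333 − 159, so 174 cm³.
Deposited infill = 0.70 × 174, so 121.8 cm³.
Deposited volume = 159 + 121.8, so 280.8 cm³.
Mass = 280.8 × 1.27, so 356.616 g.
At $74.1/kg: 356.616/1000 × 74.1 = $26.43.

$26.43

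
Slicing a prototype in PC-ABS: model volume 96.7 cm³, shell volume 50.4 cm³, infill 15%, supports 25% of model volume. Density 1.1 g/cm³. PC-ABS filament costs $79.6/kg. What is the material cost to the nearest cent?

Infill region = 96.7 − 50.4 = 46.3 cm³.
Deposited infill = 0.15 × 46.3, so 6.945 cm³.
Support = 0.25 × 96.7 = 24.175 cm³.
Total extruded = 50.4 + 6.945 + 24.175, so 81.52 cm³.
Mass = 81.52 × 1.1 = 89.672 g.
At $79.6/kg: 89.672/1000 × 79.6 = $7.14.

$7.14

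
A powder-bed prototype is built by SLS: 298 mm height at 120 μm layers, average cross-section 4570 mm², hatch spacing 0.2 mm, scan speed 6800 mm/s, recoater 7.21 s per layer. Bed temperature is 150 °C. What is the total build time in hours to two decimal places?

Number of layers: 298 / 0.12 → 2484 (rounded up).
Scan path per layer = 4570 / 0.2 = 22850 mm.
Per-layer scan time = 22850 / 6800, so 3.3603 s.
Per-layer time: 3.3603 + 7.21 → 10.5703 s.
2484 layers × 10.5703 s/layer = 26256.6252 s, i.e. 7.29 hours.

7.29 hours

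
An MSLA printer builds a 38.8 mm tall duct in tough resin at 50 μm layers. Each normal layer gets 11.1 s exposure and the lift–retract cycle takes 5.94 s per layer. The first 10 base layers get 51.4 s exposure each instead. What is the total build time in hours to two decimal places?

Layers = ⌈38.8/0.05⌉ = 776.
Base layers: 10 × (51.4 + 5.94) → 573.4 s.
Remaining layers = 766 × (11.1 + 5.94), so 13052.64 s.
Total = 573.4 + 13052.64 = 13626.04 s = 3.79 hours.

3.79 hours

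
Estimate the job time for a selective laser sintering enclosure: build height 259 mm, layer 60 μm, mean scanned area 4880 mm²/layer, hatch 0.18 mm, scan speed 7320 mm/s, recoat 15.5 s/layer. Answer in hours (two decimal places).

Number of layers: 259 / 0.06 → 4317 (rounded up).
Hatch length per layer: 4880 / 0.18 → 27111.1 mm.
Laser time per layer: 27111.1 / 7320 → 3.7037 s.
Per-layer time = 3.7037 + 15.5, so 19.2037 s.
4317 layers × 19.2037 s/layer = 82902.3729 s, i.e. 23.03 hours.

23.03 hours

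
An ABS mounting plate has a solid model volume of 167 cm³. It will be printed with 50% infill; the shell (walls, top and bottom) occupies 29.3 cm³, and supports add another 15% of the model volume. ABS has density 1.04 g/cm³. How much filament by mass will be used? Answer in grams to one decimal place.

128.1 g

Interior volume = 167 − 29.3, so 137.7 cm³.
Deposited infill = 0.50 × 137.7, so 68.85 cm³.
Support = 0.15 × 167, so 25.05 cm³.
Total printed volume = 29.3 + 68.85 + 25.05 = 123.2 cm³.
Mass = 123.2 × 1.04 = 128.128 g.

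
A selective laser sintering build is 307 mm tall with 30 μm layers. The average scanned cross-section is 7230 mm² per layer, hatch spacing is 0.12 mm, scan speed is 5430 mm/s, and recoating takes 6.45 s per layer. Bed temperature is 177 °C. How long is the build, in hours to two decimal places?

Number of layers: 307 / 0.03 → 10234 (rounded up).
Hatch length per layer: 7230 / 0.12 → 60250 mm.
Per-layer scan time: 60250 / 5430 → 11.0958 s.
Time per layer = 11.0958 + 6.45, so 17.5458 s.
10234 layers × 17.5458 s/layer = 179563.7172 s, i.e. 49.88 hours.

49.88 hours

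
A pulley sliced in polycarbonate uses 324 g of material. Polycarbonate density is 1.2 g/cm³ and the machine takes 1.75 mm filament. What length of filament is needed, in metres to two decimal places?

Volume = 324 g / 1.2 g·cm⁻³ = 270 cm³ = 270000 mm³.
Cross-section of 1.75 mm filament: π·(1.75/2)² = 2.4053 mm².
L = V/A = 270000/2.4053 = 112252.11 mm → 112.25 m.

112.25 m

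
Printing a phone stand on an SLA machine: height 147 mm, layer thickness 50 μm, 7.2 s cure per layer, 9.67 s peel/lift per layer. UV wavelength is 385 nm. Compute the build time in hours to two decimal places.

13.78 hours

Layers = ⌈147/0.05⌉ = 2940.
Per-layer time = 7.2 + 9.67, so 16.87 s.
Build time: 2940 × 16.87 s = 49597.8 s, i.e. 13.78 hours.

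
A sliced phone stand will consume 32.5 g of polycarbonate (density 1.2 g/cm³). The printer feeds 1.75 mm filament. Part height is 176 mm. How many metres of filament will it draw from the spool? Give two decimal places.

11.26 m

Extruded volume: 32.5/1.2 = 27.0833 cm³ (27083.3 mm³).
Filament cross-section = π × (1.75/2)² = 2.4053 mm².
L = V/A = 27083.3/2.4053 = 11259.84 mm → 11.26 m.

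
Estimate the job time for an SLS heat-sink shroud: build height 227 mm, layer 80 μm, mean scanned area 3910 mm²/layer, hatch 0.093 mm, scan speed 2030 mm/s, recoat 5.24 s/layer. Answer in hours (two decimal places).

20.46 hours

Layers = ⌈227/0.08⌉ = 2838.
Per-layer scan distance = 3910 / 0.093, so 42043 mm.
Scan time per layer = 42043 / 2030 = 20.7108 s.
Layer cycle = 20.7108 + 5.24, so 25.9508 s.
2838 layers × 25.9508 s/layer = 73648.3704 s, i.e. 20.46 hours.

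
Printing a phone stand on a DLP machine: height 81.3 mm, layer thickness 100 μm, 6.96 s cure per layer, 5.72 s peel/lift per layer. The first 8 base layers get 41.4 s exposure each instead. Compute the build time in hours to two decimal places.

2.94 hours

Number of layers: 81.3 / 0.1 → 813 (rounded up).
Bottom layers = 8 × (41.4 + 5.72) = 376.96 s.
Regular layers: 805 × (6.96 + 5.72) → 10207.4 s.
Sum: 376.96 + 10207.4 = 10584.36 s → 2.94 hours.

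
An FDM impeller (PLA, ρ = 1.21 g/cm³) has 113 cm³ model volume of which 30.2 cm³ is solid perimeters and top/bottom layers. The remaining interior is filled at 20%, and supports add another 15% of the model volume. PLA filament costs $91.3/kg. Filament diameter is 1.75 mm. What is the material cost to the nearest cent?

$7.04

Interior volume = 113 − 30.2 = 82.8 cm³.
Infill volume: 0.20 × 82.8 → 16.56 cm³.
Support = 0.15 × 113, so 16.95 cm³.
Total printed volume: 30.2 + 16.56 + 16.95 → 63.71 cm³.
Mass = 63.71 × 1.21 = 77.0891 g.
Cost = 77.0891 g / 1000 × $91.3/kg = $7.04.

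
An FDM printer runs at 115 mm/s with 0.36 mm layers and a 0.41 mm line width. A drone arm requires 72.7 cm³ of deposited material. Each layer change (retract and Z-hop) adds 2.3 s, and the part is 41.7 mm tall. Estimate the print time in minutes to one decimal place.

Bead cross-section: 0.36 × 0.41 → 0.1476 mm².
Total extruded path = 72700/0.1476 = 492547.4 mm.
Print-move time = 492547.4 / 115, so 4283 s.
Layer count = ceil(41.7 / 0.36) = 116.
Layer-change overhead = 116 × 2.3, so 266.8 s.
Altogether 4283 + 266.8 = 4549.8 s, i.e. 75.8 minutes.

75.8 minutes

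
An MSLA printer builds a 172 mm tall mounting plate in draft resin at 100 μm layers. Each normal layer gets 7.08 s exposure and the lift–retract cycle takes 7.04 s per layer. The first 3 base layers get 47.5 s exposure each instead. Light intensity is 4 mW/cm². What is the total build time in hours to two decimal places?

Layers = ⌈172/0.1⌉ = 1720.
Base layers = 3 × (47.5 + 7.04) = 163.62 s.
Remaining layers = 1717 × (7.08 + 7.04) = 24244.04 s.
Total = 163.62 + 24244.04 = 24407.66 s = 6.78 hours.

6.78 hours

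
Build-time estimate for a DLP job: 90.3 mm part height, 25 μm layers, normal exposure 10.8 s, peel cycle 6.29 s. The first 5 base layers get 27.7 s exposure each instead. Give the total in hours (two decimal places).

Number of layers: 90.3 / 0.025 → 3612 (rounded up).
Burn-in layers = 5 × (27.7 + 6.29), so 169.95 s.
Regular layers: 3607 × (10.8 + 6.29) → 61643.63 s.
Total = 169.95 + 61643.63 = 61813.58 s = 17.17 hours.

17.17 hours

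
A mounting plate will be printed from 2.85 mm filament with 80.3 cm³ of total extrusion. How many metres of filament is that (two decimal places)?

Cross-section of 2.85 mm filament: π·(2.85/2)² = 6.3794 mm².
Length = 80.3 cm³ / 6.3794 mm² = 80300 / 6.3794 = 12587.39 mm = 12.59 m.

12.59 m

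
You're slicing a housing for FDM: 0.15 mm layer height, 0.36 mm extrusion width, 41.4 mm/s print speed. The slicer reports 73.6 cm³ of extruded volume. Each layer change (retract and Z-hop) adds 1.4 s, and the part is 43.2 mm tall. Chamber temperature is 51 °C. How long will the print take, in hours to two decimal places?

9.26 hours

Extrusion cross-section: 0.15 × 0.36 → 0.054 mm².
Total extruded path = 73600/0.054 = 1362963 mm.
Time extruding = 1362963 / 41.4 = 32921.8 s.
Layer count = ceil(43.2 / 0.15) = 288.
Non-print overhead = 288 × 1.4 = 403.2 s.
Total = 32921.8 + 403.2 = 33325 s = 9.26 hours.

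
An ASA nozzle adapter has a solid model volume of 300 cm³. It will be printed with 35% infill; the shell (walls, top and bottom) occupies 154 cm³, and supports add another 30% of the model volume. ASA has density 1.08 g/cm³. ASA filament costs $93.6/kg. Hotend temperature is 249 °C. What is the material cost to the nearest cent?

$29.83

Interior volume = 300 − 154, so 146 cm³.
Infill volume = 0.35 × 146 = 51.1 cm³.
Support: 0.30 × 300 → 90 cm³.
Deposited volume = 154 + 51.1 + 90 = 295.1 cm³.
Mass: 295.1 × 1.08 → 318.708 g.
Cost = 318.708 g / 1000 × $93.6/kg = $29.83.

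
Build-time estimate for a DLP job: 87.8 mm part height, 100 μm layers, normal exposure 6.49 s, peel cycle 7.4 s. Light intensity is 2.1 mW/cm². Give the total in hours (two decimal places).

Layer count = ceil(87.8 / 0.1) = 878.
Each layer takes: 6.49 + 7.4 → 13.89 s.
Build time: 878 × 13.89 s = 12195.42 s, i.e. 3.39 hours.

3.39 hours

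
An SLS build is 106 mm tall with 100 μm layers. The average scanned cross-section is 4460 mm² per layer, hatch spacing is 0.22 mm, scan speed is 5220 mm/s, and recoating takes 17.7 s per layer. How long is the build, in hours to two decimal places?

6.36 hours

Layers = ⌈106/0.1⌉ = 1060.
Scan path per layer = 4460 / 0.22 = 20272.7 mm.
Per-layer scan time = 20272.7 / 5220, so 3.8837 s.
Layer cycle = 3.8837 + 17.7 = 21.5837 s.
Total: 1060 × 21.5837 s = 22878.722 s → 6.36 hours.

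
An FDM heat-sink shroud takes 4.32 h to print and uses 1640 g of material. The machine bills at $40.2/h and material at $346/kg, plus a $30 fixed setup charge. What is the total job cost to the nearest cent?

$771.10

Machine-time cost = 40.2 × 4.32 = $173.664.
Material charge = 346 × 1640/1000, so $567.44.
Adding setup: 173.664 + 567.44 + 30 → 771.104 ≈ $771.10.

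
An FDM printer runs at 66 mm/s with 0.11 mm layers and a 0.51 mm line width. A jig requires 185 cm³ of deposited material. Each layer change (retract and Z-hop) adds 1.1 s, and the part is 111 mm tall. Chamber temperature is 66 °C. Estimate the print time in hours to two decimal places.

14.19 hours

Bead cross-section: 0.11 × 0.51 → 0.0561 mm².
Path length: 185000 mm³ / 0.0561 mm² → 3297682.7 mm.
Time extruding = 3297682.7 / 66, so 49964.9 s.
Layer count = ceil(111 / 0.11) = 1010.
Layer-change overhead = 1010 × 1.1 = 1111 s.
Total = 49964.9 + 1111 = 51075.9 s = 14.19 hours.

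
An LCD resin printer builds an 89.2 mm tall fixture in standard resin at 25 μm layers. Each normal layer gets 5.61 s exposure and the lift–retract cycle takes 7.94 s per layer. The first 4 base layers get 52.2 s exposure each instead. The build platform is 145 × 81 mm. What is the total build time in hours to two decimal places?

13.48 hours

Layer count = ceil(89.2 / 0.025) = 3568.
Bottom layers = 4 × (52.2 + 7.94) = 240.56 s.
Remaining layers: 3564 × (5.61 + 7.94) → 48292.2 s.
Sum: 240.56 + 48292.2 = 48532.76 s → 13.48 hours.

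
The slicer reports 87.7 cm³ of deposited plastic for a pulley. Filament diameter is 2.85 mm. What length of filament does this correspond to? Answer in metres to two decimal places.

A = π r² = π × 1.425² = 6.3794 mm².
L = 87700 mm³ / 6.3794 mm² = 13747.37 mm, i.e. 13.75 m.

13.75 m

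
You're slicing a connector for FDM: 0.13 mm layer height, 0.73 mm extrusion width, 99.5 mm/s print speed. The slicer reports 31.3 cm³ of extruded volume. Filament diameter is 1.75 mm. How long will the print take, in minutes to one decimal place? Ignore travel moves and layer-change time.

Extrusion cross-section: 0.13 × 0.73 → 0.0949 mm².
Path length: 31300 mm³ / 0.0949 mm² → 329820.9 mm.
Extrusion time = 329820.9 / 99.5, so 3314.8 s.
That's 3314.8 s → 55.2 minutes.

55.2 minutes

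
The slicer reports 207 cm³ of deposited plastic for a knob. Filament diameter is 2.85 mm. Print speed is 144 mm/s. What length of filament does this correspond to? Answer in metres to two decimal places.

32.45 m

A = π r² = π × 1.425² = 6.3794 mm².
L = 207000 mm³ / 6.3794 mm² = 32448.19 mm, i.e. 32.45 m.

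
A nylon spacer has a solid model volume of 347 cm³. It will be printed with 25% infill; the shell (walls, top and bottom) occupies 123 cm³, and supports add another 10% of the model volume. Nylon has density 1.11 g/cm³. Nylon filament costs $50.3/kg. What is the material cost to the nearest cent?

$11.93

Volume inside the shell: 347 − 123 → 224 cm³.
Deposited infill: 0.25 × 224 → 56 cm³.
Support = 0.10 × 347 = 34.7 cm³.
Total extruded: 123 + 56 + 34.7 → 213.7 cm³.
Mass: 213.7 × 1.11 → 237.207 g.
At $50.3/kg: 237.207/1000 × 50.3 = $11.93.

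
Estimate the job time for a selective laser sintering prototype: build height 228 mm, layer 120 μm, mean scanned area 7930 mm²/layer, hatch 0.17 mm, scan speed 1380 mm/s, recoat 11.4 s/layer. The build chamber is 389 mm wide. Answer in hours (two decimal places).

Layer count = ceil(228 / 0.12) = 1900.
Scan path per layer = 7930 / 0.17 = 46647.1 mm.
Laser time per layer = 46647.1 / 1380 = 33.8022 s.
Layer cycle = 33.8022 + 11.4 = 45.2022 s.
1900 layers × 45.2022 s/layer = 85884.18 s, i.e. 23.86 hours.

23.86 hours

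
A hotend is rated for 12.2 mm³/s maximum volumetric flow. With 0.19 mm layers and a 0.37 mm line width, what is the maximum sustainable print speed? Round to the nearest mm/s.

174 mm/s

A = 0.19 × 0.37, so 0.0703 mm².
v_max = Q/A = 12.2/0.0703 = 173.54 mm/s → 174 mm/s.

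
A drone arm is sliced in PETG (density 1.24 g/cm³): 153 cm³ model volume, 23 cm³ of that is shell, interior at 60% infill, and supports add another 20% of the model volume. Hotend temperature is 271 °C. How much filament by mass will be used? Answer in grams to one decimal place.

163.2 g

Volume inside the shell = 153 − 23, so 130 cm³.
Deposited infill = 0.60 × 130 = 78 cm³.
Support = 0.20 × 153 = 30.6 cm³.
Total extruded = 23 + 78 + 30.6 = 131.6 cm³.
Mass: 131.6 × 1.24 → 163.184 g.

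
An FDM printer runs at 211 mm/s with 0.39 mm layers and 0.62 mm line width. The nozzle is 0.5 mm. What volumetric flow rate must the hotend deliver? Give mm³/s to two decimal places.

51.02

Bead cross-section = 0.39 × 0.62 = 0.2418 mm².
Volumetric flow = 211 × 0.2418 = 51.02 mm³/s.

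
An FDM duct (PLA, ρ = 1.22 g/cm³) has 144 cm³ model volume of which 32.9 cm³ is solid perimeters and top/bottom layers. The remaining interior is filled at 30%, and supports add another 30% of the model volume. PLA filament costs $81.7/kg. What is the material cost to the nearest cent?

Interior volume = 144 − 32.9, so 111.1 cm³.
Deposited infill: 0.30 × 111.1 → 33.33 cm³.
Support = 0.30 × 144, so 43.2 cm³.
Deposited volume = 32.9 + 33.33 + 43.2, so 109.43 cm³.
Mass = 109.43 × 1.22 = 133.5046 g.
At $81.7/kg: 133.5046/1000 × 81.7 = $10.91.

$10.91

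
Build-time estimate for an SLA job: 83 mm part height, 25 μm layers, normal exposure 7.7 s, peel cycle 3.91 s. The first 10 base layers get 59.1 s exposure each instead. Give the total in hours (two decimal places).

Layer count = ceil(83 / 0.025) = 3320.
Base layers = 10 × (59.1 + 3.91) = 630.1 s.
Remaining layers = 3310 × (7.7 + 3.91), so 38429.1 s.
Total = 630.1 + 38429.1 = 39059.2 s = 10.85 hours.

10.85 hours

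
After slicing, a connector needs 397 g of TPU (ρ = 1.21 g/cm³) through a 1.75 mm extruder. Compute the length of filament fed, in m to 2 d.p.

136.41 m

Volume = 397 g / 1.21 g·cm⁻³ = 328.0992 cm³ = 328099.2 mm³.
Filament cross-section = π × (1.75/2)² = 2.4053 mm².
Length = 328099.2 / 2.4053 = 136406.77 mm = 136.41 m.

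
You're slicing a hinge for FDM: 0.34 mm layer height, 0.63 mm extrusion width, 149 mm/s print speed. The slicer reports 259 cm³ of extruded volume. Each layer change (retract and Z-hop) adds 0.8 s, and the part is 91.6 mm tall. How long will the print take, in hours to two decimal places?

2.31 hours

Bead cross-section: 0.34 × 0.63 → 0.2142 mm².
Path length: 259000 mm³ / 0.2142 mm² → 1209150.3 mm.
Time extruding = 1209150.3 / 149, so 8115.1 s.
Layer count = ceil(91.6 / 0.34) = 270.
Z-hop total = 270 × 0.8, so 216 s.
Total = 8115.1 + 216 = 8331.1 s = 2.31 hours.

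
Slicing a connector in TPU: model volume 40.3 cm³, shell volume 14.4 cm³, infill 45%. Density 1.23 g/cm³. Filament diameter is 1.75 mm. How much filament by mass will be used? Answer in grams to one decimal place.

32.0 g

Volume inside the shell: 40.3 − 14.4 → 25.9 cm³.
Infill volume: 0.45 × 25.9 → 11.655 cm³.
Total printed volume = 14.4 + 11.655, so 26.055 cm³.
Mass = 26.055 × 1.23 = 32.04765 g.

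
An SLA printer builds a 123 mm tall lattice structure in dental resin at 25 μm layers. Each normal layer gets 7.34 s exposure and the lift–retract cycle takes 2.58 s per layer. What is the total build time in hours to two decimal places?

Layer count = ceil(123 / 0.025) = 4920.
Each layer takes: 7.34 + 2.58 → 9.92 s.
Build time: 4920 × 9.92 s = 48806.4 s, i.e. 13.56 hours.

13.56 hours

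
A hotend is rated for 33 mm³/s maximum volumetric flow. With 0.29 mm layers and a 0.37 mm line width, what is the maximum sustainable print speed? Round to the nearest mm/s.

Bead cross-section = 0.29 × 0.37 = 0.1073 mm².
v_max = Q/A = 33/0.1073 = 307.55 mm/s → 308 mm/s.

308 mm/s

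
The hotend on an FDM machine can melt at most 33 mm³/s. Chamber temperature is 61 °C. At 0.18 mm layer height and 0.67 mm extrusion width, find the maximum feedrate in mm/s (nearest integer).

A = 0.18 × 0.67, so 0.1206 mm².
Max speed = 33 / 0.1206 = 273.63 ≈ 274 mm/s.

274 mm/s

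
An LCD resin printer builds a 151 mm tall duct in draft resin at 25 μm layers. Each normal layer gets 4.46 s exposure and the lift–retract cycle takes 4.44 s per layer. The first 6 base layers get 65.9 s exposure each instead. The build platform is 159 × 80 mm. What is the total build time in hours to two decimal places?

15.03 hours

Layer count = ceil(151 / 0.025) = 6040.
Base layers: 6 × (65.9 + 4.44) → 422.04 s.
Regular layers: 6034 × (4.46 + 4.44) → 53702.6 s.
Sum: 422.04 + 53702.6 = 54124.64 s → 15.03 hours.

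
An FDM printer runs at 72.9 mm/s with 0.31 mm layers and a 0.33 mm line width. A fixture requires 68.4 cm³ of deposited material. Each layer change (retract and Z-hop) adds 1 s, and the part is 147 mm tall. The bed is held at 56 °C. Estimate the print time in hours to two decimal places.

2.68 hours

Line area = 0.31 × 0.33 = 0.1023 mm².
Path length: 68400 mm³ / 0.1023 mm² → 668621.7 mm.
Time extruding: 668621.7 / 72.9 → 9171.8 s.
Layers = ⌈147/0.31⌉ = 475.
Z-hop total: 475 × 1 → 475 s.
Altogether 9171.8 + 475 = 9646.8 s, i.e. 2.68 hours.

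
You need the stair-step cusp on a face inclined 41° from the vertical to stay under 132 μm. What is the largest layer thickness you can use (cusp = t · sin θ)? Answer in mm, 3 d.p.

t = h_c / sin θ = 0.132 / 0.6561 = 0.201 mm.

0.201 mm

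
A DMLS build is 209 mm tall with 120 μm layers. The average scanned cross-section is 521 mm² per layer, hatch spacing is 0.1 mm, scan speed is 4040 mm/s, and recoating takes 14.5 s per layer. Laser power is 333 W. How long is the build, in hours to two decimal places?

7.64 hours

Number of layers: 209 / 0.12 → 1742 (rounded up).
Scan path per layer: 521 / 0.1 → 5210 mm.
Per-layer scan time: 5210 / 4040 → 1.2896 s.
Layer cycle: 1.2896 + 14.5 → 15.7896 s.
Total: 1742 × 15.7896 s = 27505.4832 s → 7.64 hours.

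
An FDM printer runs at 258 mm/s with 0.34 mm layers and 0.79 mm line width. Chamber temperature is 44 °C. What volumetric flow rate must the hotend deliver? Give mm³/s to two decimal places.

69.30

A = 0.34 × 0.79, so 0.2686 mm².
Q = v·A = 258 × 0.2686 = 69.30 mm³/s.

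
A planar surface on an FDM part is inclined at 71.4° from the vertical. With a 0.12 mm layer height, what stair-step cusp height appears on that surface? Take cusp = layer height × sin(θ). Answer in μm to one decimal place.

113.7 μm

Cusp = layer height × sin(71.4°) = 0.12 × 0.9478 = 0.113736 mm = 113.7 μm.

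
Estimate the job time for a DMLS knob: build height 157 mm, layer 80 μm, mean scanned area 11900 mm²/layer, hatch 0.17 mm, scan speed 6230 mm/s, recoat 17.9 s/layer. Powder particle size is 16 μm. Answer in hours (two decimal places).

Layer count = ceil(157 / 0.08) = 1963.
Hatch length per layer = 11900 / 0.17, so 70000 mm.
Scan time per layer = 70000 / 6230, so 11.236 s.
Layer cycle = 11.236 + 17.9, so 29.136 s.
Total: 1963 × 29.136 s = 57193.968 s → 15.89 hours.

15.89 hours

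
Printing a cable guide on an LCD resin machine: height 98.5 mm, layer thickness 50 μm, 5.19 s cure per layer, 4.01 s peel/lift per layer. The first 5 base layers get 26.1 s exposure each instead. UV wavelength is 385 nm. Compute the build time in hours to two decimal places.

5.06 hours

Layers = ⌈98.5/0.05⌉ = 1970.
Bottom layers = 5 × (26.1 + 4.01) = 150.55 s.
Remaining layers = 1965 × (5.19 + 4.01), so 18078 s.
Sum: 150.55 + 18078 = 18228.55 s → 5.06 hours.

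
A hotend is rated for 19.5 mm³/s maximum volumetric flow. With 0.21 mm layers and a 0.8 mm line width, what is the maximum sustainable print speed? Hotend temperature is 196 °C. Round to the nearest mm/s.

116 mm/s

Extrusion cross-section = 0.21 × 0.8, so 0.168 mm².
Max speed = 19.5 / 0.168 = 116.07 ≈ 116 mm/s.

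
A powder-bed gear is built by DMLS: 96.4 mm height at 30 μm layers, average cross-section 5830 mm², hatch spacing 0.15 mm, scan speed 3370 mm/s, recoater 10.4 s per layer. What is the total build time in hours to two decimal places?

Number of layers: 96.4 / 0.03 → 3214 (rounded up).
Hatch length per layer = 5830 / 0.15 = 38866.7 mm.
Per-layer scan time = 38866.7 / 3370, so 11.5331 s.
Time per layer = 11.5331 + 10.4 = 21.9331 s.
3214 layers × 21.9331 s/layer = 70492.9834 s, i.e. 19.58 hours.

19.58 hours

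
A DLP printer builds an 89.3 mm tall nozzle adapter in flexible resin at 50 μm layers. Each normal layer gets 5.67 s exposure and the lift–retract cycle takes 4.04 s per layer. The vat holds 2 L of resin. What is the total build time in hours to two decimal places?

4.82 hours

Layer count = ceil(89.3 / 0.05) = 1786.
Each layer takes = 5.67 + 4.04 = 9.71 s.
Build time: 1786 × 9.71 s = 17342.06 s, i.e. 4.82 hours.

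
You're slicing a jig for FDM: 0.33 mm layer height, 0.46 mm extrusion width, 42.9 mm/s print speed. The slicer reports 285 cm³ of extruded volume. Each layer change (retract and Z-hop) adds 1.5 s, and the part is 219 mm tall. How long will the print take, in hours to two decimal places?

12.43 hours

Line area: 0.33 × 0.46 → 0.1518 mm².
Path length: 285000 mm³ / 0.1518 mm² → 1877470.4 mm.
Print-move time = 1877470.4 / 42.9 = 43763.9 s.
Layer count = ceil(219 / 0.33) = 664.
Non-print overhead: 664 × 1.5 → 996 s.
Total = 43763.9 + 996 = 44759.9 s = 12.43 hours.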